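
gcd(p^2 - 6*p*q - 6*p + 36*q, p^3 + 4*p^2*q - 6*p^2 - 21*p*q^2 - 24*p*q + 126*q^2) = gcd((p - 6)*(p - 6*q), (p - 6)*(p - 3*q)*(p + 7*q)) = p - 6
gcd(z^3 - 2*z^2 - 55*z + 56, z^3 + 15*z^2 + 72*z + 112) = z + 7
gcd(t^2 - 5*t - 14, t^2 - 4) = t + 2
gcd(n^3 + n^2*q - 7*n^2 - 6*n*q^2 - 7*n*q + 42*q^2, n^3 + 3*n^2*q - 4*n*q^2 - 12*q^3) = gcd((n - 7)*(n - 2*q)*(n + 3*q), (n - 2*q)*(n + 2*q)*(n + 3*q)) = -n^2 - n*q + 6*q^2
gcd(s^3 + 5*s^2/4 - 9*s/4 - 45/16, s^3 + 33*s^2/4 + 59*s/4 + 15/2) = s + 5/4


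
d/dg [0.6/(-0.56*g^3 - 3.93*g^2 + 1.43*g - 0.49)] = (1.008*g^2 + 4.716*g - 0.858)/(0.56*g^3 + 3.93*g^2 - 1.43*g + 0.49)^2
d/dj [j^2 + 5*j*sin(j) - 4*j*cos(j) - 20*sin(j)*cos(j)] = 4*j*sin(j) + 5*j*cos(j) + 2*j + 5*sin(j) - 4*cos(j) - 20*cos(2*j)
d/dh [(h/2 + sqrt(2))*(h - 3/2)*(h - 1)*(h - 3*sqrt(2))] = 2*h^3 - 15*h^2/4 - 3*sqrt(2)*h^2/2 - 21*h/2 + 5*sqrt(2)*h/2 - 3*sqrt(2)/4 + 15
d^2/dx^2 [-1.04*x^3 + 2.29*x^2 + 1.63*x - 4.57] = 4.58 - 6.24*x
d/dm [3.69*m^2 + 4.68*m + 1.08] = 7.38*m + 4.68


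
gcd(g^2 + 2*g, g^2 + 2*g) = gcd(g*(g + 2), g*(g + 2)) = g^2 + 2*g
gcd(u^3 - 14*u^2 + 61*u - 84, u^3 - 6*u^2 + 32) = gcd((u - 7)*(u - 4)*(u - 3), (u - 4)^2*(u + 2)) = u - 4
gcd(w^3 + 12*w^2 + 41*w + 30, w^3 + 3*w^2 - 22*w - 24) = w^2 + 7*w + 6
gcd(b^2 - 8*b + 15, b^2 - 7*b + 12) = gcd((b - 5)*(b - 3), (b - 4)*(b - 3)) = b - 3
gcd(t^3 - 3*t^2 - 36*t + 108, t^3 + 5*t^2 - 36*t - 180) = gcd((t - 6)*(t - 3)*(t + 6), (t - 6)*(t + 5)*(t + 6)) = t^2 - 36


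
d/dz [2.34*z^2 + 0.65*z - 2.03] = 4.68*z + 0.65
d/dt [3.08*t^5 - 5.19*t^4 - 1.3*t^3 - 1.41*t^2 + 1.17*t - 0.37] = 15.4*t^4 - 20.76*t^3 - 3.9*t^2 - 2.82*t + 1.17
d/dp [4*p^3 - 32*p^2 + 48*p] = 12*p^2 - 64*p + 48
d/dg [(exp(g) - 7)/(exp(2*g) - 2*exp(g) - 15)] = (2*(1 - exp(g))*(exp(g) - 7) + exp(2*g) - 2*exp(g) - 15)*exp(g)/(-exp(2*g) + 2*exp(g) + 15)^2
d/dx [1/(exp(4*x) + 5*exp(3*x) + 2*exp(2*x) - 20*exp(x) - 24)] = (-4*exp(3*x) - 15*exp(2*x) - 4*exp(x) + 20)*exp(x)/(exp(4*x) + 5*exp(3*x) + 2*exp(2*x) - 20*exp(x) - 24)^2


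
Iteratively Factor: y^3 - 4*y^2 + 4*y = (y - 2)*(y^2 - 2*y) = (y - 2)^2*(y)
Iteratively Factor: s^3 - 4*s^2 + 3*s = (s - 3)*(s^2 - s) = s*(s - 3)*(s - 1)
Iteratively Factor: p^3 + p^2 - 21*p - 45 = (p + 3)*(p^2 - 2*p - 15) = (p - 5)*(p + 3)*(p + 3)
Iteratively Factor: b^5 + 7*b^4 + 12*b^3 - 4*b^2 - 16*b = (b - 1)*(b^4 + 8*b^3 + 20*b^2 + 16*b) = b*(b - 1)*(b^3 + 8*b^2 + 20*b + 16) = b*(b - 1)*(b + 2)*(b^2 + 6*b + 8) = b*(b - 1)*(b + 2)^2*(b + 4)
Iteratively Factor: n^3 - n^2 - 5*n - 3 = (n - 3)*(n^2 + 2*n + 1) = (n - 3)*(n + 1)*(n + 1)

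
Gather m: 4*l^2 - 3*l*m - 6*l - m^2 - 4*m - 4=4*l^2 - 6*l - m^2 + m*(-3*l - 4) - 4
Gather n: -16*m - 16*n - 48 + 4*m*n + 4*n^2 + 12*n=-16*m + 4*n^2 + n*(4*m - 4) - 48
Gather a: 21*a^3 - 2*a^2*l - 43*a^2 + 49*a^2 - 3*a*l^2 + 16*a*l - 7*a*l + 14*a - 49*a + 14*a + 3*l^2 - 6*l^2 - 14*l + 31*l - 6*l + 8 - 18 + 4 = 21*a^3 + a^2*(6 - 2*l) + a*(-3*l^2 + 9*l - 21) - 3*l^2 + 11*l - 6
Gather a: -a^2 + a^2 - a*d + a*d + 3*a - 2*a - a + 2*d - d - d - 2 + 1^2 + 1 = 0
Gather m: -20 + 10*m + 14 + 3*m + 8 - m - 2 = 12*m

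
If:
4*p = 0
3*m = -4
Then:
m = -4/3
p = 0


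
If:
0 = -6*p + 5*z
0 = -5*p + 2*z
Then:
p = 0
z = 0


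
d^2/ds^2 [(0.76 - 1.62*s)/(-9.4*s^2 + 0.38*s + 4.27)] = ((15.5192 - 91.368*s)*(-9.4*s^2 + 0.38*s + 4.27) - (1.62*s - 0.76)*(18.8*s - 0.38)*(37.6*s - 0.76))/(-9.4*s^2 + 0.38*s + 4.27)^3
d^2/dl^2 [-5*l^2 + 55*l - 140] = -10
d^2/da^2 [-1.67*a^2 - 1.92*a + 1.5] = -3.34000000000000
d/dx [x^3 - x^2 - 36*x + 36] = 3*x^2 - 2*x - 36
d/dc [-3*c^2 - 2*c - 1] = -6*c - 2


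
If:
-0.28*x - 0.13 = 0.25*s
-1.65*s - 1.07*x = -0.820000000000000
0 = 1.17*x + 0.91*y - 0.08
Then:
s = 1.90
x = -2.16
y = 2.86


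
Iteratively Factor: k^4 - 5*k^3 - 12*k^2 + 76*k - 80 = (k - 2)*(k^3 - 3*k^2 - 18*k + 40) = (k - 5)*(k - 2)*(k^2 + 2*k - 8) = (k - 5)*(k - 2)*(k + 4)*(k - 2)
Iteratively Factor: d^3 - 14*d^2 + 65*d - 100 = (d - 5)*(d^2 - 9*d + 20) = (d - 5)^2*(d - 4)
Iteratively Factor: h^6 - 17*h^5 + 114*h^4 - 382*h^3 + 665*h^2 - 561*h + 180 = (h - 4)*(h^5 - 13*h^4 + 62*h^3 - 134*h^2 + 129*h - 45) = (h - 4)*(h - 3)*(h^4 - 10*h^3 + 32*h^2 - 38*h + 15) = (h - 4)*(h - 3)*(h - 1)*(h^3 - 9*h^2 + 23*h - 15) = (h - 4)*(h - 3)^2*(h - 1)*(h^2 - 6*h + 5) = (h - 5)*(h - 4)*(h - 3)^2*(h - 1)*(h - 1)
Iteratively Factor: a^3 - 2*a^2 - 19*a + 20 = (a + 4)*(a^2 - 6*a + 5) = (a - 1)*(a + 4)*(a - 5)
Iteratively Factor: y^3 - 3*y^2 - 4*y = (y - 4)*(y^2 + y) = y*(y - 4)*(y + 1)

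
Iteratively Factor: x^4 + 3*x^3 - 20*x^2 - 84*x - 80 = (x + 2)*(x^3 + x^2 - 22*x - 40) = (x + 2)*(x + 4)*(x^2 - 3*x - 10) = (x - 5)*(x + 2)*(x + 4)*(x + 2)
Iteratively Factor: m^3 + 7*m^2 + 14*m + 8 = (m + 2)*(m^2 + 5*m + 4) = (m + 1)*(m + 2)*(m + 4)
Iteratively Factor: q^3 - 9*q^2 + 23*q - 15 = (q - 1)*(q^2 - 8*q + 15) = (q - 5)*(q - 1)*(q - 3)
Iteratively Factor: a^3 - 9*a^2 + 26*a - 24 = (a - 2)*(a^2 - 7*a + 12) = (a - 4)*(a - 2)*(a - 3)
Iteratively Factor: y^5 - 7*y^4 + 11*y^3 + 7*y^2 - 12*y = (y - 3)*(y^4 - 4*y^3 - y^2 + 4*y) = (y - 4)*(y - 3)*(y^3 - y) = (y - 4)*(y - 3)*(y - 1)*(y^2 + y) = (y - 4)*(y - 3)*(y - 1)*(y + 1)*(y)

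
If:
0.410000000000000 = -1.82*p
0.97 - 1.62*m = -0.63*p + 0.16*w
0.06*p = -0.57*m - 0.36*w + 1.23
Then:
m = 0.20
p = -0.23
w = 3.14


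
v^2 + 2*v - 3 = (v - 1)*(v + 3)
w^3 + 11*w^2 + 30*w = w*(w + 5)*(w + 6)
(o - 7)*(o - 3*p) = o^2 - 3*o*p - 7*o + 21*p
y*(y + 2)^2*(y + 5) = y^4 + 9*y^3 + 24*y^2 + 20*y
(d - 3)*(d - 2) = d^2 - 5*d + 6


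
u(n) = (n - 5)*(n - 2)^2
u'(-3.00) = 105.00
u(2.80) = -1.41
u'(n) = (n - 5)*(2*n - 4) + (n - 2)^2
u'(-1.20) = 49.92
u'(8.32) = 81.91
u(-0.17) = -24.35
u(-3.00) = -200.00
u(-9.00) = -1694.00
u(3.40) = -3.14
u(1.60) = -0.54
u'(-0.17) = 27.15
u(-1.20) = -63.49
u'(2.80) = -2.88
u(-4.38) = -381.81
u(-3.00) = -200.00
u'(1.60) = 2.88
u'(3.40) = -2.52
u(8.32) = 132.61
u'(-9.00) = 429.00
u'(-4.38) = 160.39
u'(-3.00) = 105.00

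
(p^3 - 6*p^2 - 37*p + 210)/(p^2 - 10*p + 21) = (p^2 + p - 30)/(p - 3)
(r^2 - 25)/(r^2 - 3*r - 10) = (r + 5)/(r + 2)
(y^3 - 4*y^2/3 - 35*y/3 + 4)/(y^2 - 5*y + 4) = (y^2 + 8*y/3 - 1)/(y - 1)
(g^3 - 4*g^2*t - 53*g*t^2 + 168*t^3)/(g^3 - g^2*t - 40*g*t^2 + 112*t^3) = (g^2 - 11*g*t + 24*t^2)/(g^2 - 8*g*t + 16*t^2)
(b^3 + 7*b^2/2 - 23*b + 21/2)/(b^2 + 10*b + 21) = (2*b^2 - 7*b + 3)/(2*(b + 3))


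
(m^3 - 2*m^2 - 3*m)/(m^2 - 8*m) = (m^2 - 2*m - 3)/(m - 8)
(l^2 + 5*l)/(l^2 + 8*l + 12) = l*(l + 5)/(l^2 + 8*l + 12)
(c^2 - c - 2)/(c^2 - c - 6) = (-c^2 + c + 2)/(-c^2 + c + 6)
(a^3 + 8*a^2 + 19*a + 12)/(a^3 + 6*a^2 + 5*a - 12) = (a + 1)/(a - 1)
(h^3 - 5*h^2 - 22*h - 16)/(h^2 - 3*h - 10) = (h^2 - 7*h - 8)/(h - 5)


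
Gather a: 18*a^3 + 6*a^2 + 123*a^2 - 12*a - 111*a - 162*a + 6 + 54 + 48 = 18*a^3 + 129*a^2 - 285*a + 108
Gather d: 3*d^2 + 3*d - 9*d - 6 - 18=3*d^2 - 6*d - 24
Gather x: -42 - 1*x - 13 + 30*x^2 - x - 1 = 30*x^2 - 2*x - 56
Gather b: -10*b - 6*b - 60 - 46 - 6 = -16*b - 112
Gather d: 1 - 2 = -1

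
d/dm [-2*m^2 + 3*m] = 3 - 4*m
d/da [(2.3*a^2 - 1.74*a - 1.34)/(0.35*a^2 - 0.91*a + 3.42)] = (-1.484*a^2 + 16.67*a - 7.1702)/(0.1225*a^4 - 0.637*a^3 + 3.2221*a^2 - 6.2244*a + 11.6964)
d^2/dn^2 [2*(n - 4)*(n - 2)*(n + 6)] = 12*n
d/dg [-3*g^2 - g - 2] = -6*g - 1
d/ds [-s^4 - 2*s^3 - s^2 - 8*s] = -4*s^3 - 6*s^2 - 2*s - 8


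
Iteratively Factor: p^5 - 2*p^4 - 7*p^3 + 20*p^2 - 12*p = (p - 1)*(p^4 - p^3 - 8*p^2 + 12*p) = p*(p - 1)*(p^3 - p^2 - 8*p + 12) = p*(p - 2)*(p - 1)*(p^2 + p - 6) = p*(p - 2)*(p - 1)*(p + 3)*(p - 2)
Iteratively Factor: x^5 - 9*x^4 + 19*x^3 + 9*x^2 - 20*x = (x - 4)*(x^4 - 5*x^3 - x^2 + 5*x) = (x - 4)*(x - 1)*(x^3 - 4*x^2 - 5*x) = (x - 4)*(x - 1)*(x + 1)*(x^2 - 5*x) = x*(x - 4)*(x - 1)*(x + 1)*(x - 5)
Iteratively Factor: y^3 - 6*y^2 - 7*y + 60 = (y - 5)*(y^2 - y - 12) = (y - 5)*(y - 4)*(y + 3)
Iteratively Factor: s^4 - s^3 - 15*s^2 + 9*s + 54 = (s - 3)*(s^3 + 2*s^2 - 9*s - 18) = (s - 3)*(s + 3)*(s^2 - s - 6) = (s - 3)*(s + 2)*(s + 3)*(s - 3)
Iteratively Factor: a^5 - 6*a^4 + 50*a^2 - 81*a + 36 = (a - 1)*(a^4 - 5*a^3 - 5*a^2 + 45*a - 36) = (a - 1)*(a + 3)*(a^3 - 8*a^2 + 19*a - 12) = (a - 3)*(a - 1)*(a + 3)*(a^2 - 5*a + 4) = (a - 4)*(a - 3)*(a - 1)*(a + 3)*(a - 1)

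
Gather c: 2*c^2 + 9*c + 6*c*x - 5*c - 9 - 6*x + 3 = 2*c^2 + c*(6*x + 4) - 6*x - 6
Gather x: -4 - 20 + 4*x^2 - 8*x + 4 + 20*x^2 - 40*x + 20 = 24*x^2 - 48*x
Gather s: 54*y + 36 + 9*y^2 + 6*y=9*y^2 + 60*y + 36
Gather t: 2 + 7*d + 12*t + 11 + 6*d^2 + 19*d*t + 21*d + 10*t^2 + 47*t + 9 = 6*d^2 + 28*d + 10*t^2 + t*(19*d + 59) + 22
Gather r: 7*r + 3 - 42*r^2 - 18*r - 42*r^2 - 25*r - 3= -84*r^2 - 36*r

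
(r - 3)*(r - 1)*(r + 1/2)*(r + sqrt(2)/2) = r^4 - 7*r^3/2 + sqrt(2)*r^3/2 - 7*sqrt(2)*r^2/4 + r^2 + sqrt(2)*r/2 + 3*r/2 + 3*sqrt(2)/4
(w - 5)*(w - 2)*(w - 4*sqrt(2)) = w^3 - 7*w^2 - 4*sqrt(2)*w^2 + 10*w + 28*sqrt(2)*w - 40*sqrt(2)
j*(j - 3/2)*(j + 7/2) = j^3 + 2*j^2 - 21*j/4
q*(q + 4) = q^2 + 4*q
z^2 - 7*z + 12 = (z - 4)*(z - 3)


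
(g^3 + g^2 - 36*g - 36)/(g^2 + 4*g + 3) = (g^2 - 36)/(g + 3)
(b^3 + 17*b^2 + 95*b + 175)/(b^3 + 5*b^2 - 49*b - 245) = (b + 5)/(b - 7)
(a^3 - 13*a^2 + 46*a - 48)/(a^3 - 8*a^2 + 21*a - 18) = (a - 8)/(a - 3)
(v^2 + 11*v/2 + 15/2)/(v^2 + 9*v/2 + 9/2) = (2*v + 5)/(2*v + 3)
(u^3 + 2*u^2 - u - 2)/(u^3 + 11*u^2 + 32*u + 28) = (u^2 - 1)/(u^2 + 9*u + 14)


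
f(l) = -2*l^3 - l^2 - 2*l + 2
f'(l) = -6*l^2 - 2*l - 2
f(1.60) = -11.95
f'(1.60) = -20.56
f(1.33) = -7.13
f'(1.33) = -15.27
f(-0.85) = 4.21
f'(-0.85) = -4.64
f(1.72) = -14.58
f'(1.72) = -23.19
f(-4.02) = 123.81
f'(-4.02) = -90.92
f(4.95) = -274.98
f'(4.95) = -158.92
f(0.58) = 0.11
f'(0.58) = -5.18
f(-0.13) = 2.25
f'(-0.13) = -1.84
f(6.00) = -478.00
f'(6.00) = -230.00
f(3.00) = -67.00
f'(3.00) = -62.00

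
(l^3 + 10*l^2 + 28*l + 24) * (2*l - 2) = 2*l^4 + 18*l^3 + 36*l^2 - 8*l - 48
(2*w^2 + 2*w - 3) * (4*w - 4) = 8*w^3 - 20*w + 12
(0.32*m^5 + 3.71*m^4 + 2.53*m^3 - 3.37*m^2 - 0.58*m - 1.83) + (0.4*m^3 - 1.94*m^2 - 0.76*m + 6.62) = 0.32*m^5 + 3.71*m^4 + 2.93*m^3 - 5.31*m^2 - 1.34*m + 4.79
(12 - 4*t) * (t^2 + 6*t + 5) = -4*t^3 - 12*t^2 + 52*t + 60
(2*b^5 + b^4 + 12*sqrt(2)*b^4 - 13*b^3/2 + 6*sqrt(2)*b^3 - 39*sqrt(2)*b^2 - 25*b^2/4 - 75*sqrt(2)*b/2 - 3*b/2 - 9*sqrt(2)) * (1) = 2*b^5 + b^4 + 12*sqrt(2)*b^4 - 13*b^3/2 + 6*sqrt(2)*b^3 - 39*sqrt(2)*b^2 - 25*b^2/4 - 75*sqrt(2)*b/2 - 3*b/2 - 9*sqrt(2)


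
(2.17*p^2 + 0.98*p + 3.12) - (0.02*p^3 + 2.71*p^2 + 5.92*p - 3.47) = -0.02*p^3 - 0.54*p^2 - 4.94*p + 6.59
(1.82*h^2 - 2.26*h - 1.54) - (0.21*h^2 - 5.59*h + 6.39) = 1.61*h^2 + 3.33*h - 7.93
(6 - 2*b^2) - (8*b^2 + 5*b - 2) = -10*b^2 - 5*b + 8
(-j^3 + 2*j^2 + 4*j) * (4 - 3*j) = 3*j^4 - 10*j^3 - 4*j^2 + 16*j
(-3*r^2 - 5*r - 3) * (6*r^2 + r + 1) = -18*r^4 - 33*r^3 - 26*r^2 - 8*r - 3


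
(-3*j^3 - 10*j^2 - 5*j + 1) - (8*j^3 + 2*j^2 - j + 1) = -11*j^3 - 12*j^2 - 4*j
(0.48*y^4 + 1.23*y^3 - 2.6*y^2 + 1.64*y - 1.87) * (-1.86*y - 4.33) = -0.8928*y^5 - 4.3662*y^4 - 0.4899*y^3 + 8.2076*y^2 - 3.623*y + 8.0971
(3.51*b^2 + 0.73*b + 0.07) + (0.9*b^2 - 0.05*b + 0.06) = 4.41*b^2 + 0.68*b + 0.13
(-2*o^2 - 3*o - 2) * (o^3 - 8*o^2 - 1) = -2*o^5 + 13*o^4 + 22*o^3 + 18*o^2 + 3*o + 2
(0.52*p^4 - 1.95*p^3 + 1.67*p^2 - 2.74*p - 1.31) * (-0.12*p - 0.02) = -0.0624*p^5 + 0.2236*p^4 - 0.1614*p^3 + 0.2954*p^2 + 0.212*p + 0.0262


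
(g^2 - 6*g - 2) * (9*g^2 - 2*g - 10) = 9*g^4 - 56*g^3 - 16*g^2 + 64*g + 20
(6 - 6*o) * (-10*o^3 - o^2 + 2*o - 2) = 60*o^4 - 54*o^3 - 18*o^2 + 24*o - 12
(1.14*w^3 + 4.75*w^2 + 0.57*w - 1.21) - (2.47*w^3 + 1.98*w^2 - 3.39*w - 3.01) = -1.33*w^3 + 2.77*w^2 + 3.96*w + 1.8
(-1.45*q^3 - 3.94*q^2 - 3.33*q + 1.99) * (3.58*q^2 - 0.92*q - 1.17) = -5.191*q^5 - 12.7712*q^4 - 6.6001*q^3 + 14.7976*q^2 + 2.0653*q - 2.3283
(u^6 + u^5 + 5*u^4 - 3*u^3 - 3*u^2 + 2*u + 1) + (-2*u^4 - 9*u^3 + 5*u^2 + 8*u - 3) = u^6 + u^5 + 3*u^4 - 12*u^3 + 2*u^2 + 10*u - 2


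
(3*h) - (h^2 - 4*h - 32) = -h^2 + 7*h + 32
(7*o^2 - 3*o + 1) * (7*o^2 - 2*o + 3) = 49*o^4 - 35*o^3 + 34*o^2 - 11*o + 3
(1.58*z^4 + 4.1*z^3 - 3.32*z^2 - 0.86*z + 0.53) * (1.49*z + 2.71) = 2.3542*z^5 + 10.3908*z^4 + 6.1642*z^3 - 10.2786*z^2 - 1.5409*z + 1.4363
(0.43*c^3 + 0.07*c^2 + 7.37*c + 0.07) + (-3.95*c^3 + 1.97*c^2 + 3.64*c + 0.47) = -3.52*c^3 + 2.04*c^2 + 11.01*c + 0.54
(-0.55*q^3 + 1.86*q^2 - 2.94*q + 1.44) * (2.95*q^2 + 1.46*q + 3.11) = -1.6225*q^5 + 4.684*q^4 - 7.6679*q^3 + 5.7402*q^2 - 7.041*q + 4.4784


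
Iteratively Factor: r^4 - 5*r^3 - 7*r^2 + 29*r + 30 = (r + 2)*(r^3 - 7*r^2 + 7*r + 15) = (r + 1)*(r + 2)*(r^2 - 8*r + 15) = (r - 3)*(r + 1)*(r + 2)*(r - 5)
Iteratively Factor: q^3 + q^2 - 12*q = (q - 3)*(q^2 + 4*q) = q*(q - 3)*(q + 4)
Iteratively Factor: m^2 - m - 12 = (m + 3)*(m - 4)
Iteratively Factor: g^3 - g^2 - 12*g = (g - 4)*(g^2 + 3*g) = (g - 4)*(g + 3)*(g)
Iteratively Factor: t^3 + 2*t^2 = (t)*(t^2 + 2*t) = t^2*(t + 2)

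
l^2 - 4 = (l - 2)*(l + 2)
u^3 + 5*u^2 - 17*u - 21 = (u - 3)*(u + 1)*(u + 7)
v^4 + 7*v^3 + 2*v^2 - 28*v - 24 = (v - 2)*(v + 1)*(v + 2)*(v + 6)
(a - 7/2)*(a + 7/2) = a^2 - 49/4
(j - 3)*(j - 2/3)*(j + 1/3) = j^3 - 10*j^2/3 + 7*j/9 + 2/3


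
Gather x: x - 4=x - 4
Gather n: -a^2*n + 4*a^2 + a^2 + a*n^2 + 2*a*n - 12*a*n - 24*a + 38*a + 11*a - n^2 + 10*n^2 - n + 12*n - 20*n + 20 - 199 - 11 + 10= 5*a^2 + 25*a + n^2*(a + 9) + n*(-a^2 - 10*a - 9) - 180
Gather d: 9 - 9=0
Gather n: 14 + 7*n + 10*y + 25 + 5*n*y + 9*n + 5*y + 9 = n*(5*y + 16) + 15*y + 48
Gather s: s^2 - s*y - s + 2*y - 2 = s^2 + s*(-y - 1) + 2*y - 2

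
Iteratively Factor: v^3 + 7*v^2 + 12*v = (v + 4)*(v^2 + 3*v) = (v + 3)*(v + 4)*(v)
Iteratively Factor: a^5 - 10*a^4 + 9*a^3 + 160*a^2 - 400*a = (a - 5)*(a^4 - 5*a^3 - 16*a^2 + 80*a) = (a - 5)*(a + 4)*(a^3 - 9*a^2 + 20*a) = (a - 5)^2*(a + 4)*(a^2 - 4*a) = a*(a - 5)^2*(a + 4)*(a - 4)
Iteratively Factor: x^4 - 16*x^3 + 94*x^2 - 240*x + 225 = (x - 5)*(x^3 - 11*x^2 + 39*x - 45) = (x - 5)*(x - 3)*(x^2 - 8*x + 15) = (x - 5)*(x - 3)^2*(x - 5)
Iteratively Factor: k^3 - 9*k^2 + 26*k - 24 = (k - 3)*(k^2 - 6*k + 8) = (k - 4)*(k - 3)*(k - 2)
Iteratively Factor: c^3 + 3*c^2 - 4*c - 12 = (c - 2)*(c^2 + 5*c + 6) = (c - 2)*(c + 2)*(c + 3)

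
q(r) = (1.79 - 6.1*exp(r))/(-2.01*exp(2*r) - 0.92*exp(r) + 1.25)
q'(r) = (1.79 - 6.1*exp(r))*(4.02*exp(2*r) + 0.92*exp(r))/(-2.01*exp(2*r) - 0.92*exp(r) + 1.25)^2 - 6.1*exp(r)/(-2.01*exp(2*r) - 0.92*exp(r) + 1.25) = (-12.261*exp(2*r) + 7.1958*exp(r) - 5.9782)*exp(r)/(4.0401*exp(4*r) + 3.6984*exp(3*r) - 4.1786*exp(2*r) - 2.3*exp(r) + 1.5625)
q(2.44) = 0.25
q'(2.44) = -0.24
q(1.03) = 0.89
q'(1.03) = -0.79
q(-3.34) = 1.30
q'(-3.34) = -0.14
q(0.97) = 0.94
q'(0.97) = -0.83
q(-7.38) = 1.43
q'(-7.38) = -0.00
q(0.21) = 1.95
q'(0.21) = -2.24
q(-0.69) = -4.49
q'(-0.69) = -34.18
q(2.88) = 0.16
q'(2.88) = -0.16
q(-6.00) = 1.42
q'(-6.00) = -0.00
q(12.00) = 0.00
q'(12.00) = 0.00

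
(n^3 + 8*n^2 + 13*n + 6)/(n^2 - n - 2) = (n^2 + 7*n + 6)/(n - 2)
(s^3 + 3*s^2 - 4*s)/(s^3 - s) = (s + 4)/(s + 1)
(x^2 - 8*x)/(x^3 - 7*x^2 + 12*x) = (x - 8)/(x^2 - 7*x + 12)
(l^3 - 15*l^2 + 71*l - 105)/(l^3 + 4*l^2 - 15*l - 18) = (l^2 - 12*l + 35)/(l^2 + 7*l + 6)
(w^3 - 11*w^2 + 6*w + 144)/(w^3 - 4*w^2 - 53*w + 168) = (w^2 - 3*w - 18)/(w^2 + 4*w - 21)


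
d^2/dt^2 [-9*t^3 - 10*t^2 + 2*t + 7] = -54*t - 20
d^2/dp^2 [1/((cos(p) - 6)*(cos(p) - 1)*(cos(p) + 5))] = (18*(1 - cos(p)^2)^2 + 12*sin(p)^6 + 3*cos(p)^6 + 22*cos(p)^5 + 64*cos(p)^3 - 1159*cos(p)^2 - 702*cos(p) + 1772)/((cos(p) - 6)^3*(cos(p) - 1)^3*(cos(p) + 5)^3)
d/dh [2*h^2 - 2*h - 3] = 4*h - 2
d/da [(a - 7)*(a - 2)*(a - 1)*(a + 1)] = 4*a^3 - 27*a^2 + 26*a + 9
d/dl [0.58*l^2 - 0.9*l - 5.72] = 1.16*l - 0.9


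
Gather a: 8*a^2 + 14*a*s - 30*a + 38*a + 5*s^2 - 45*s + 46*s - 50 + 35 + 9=8*a^2 + a*(14*s + 8) + 5*s^2 + s - 6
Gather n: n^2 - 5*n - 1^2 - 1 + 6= n^2 - 5*n + 4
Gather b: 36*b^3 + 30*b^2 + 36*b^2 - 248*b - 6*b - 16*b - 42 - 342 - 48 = 36*b^3 + 66*b^2 - 270*b - 432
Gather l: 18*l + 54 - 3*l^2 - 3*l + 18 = -3*l^2 + 15*l + 72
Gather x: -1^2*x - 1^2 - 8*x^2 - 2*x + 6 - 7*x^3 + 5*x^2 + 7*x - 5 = -7*x^3 - 3*x^2 + 4*x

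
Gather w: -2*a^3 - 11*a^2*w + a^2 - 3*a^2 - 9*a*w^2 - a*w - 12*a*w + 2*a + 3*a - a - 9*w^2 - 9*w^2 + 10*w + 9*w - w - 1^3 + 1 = -2*a^3 - 2*a^2 + 4*a + w^2*(-9*a - 18) + w*(-11*a^2 - 13*a + 18)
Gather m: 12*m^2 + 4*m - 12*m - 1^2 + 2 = 12*m^2 - 8*m + 1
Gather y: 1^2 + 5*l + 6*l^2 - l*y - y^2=6*l^2 - l*y + 5*l - y^2 + 1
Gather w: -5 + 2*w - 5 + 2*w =4*w - 10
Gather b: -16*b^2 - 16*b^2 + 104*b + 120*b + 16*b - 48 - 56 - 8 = -32*b^2 + 240*b - 112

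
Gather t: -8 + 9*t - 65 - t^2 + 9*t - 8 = -t^2 + 18*t - 81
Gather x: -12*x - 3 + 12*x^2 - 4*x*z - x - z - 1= 12*x^2 + x*(-4*z - 13) - z - 4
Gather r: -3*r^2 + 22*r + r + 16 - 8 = -3*r^2 + 23*r + 8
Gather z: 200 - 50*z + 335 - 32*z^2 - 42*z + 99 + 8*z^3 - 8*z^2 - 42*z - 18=8*z^3 - 40*z^2 - 134*z + 616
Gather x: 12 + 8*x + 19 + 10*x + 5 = 18*x + 36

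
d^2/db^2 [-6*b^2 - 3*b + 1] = -12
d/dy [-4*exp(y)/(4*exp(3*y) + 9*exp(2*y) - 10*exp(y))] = (32*exp(y) + 36)*exp(y)/(4*exp(2*y) + 9*exp(y) - 10)^2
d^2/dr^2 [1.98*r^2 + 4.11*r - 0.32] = 3.96000000000000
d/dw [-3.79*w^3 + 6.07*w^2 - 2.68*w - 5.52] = -11.37*w^2 + 12.14*w - 2.68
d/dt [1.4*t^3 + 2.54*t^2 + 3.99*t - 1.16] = 4.2*t^2 + 5.08*t + 3.99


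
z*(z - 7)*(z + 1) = z^3 - 6*z^2 - 7*z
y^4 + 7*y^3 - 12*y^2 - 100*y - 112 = (y - 4)*(y + 2)^2*(y + 7)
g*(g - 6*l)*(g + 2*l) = g^3 - 4*g^2*l - 12*g*l^2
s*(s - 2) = s^2 - 2*s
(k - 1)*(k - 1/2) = k^2 - 3*k/2 + 1/2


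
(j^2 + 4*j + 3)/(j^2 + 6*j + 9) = (j + 1)/(j + 3)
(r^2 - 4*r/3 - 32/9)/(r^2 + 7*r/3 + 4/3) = (r - 8/3)/(r + 1)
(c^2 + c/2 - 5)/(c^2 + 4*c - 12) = (c + 5/2)/(c + 6)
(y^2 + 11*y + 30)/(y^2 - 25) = (y + 6)/(y - 5)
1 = 1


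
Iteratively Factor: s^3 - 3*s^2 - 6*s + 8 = (s - 1)*(s^2 - 2*s - 8) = (s - 4)*(s - 1)*(s + 2)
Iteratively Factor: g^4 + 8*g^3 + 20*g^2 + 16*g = (g + 4)*(g^3 + 4*g^2 + 4*g) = (g + 2)*(g + 4)*(g^2 + 2*g) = g*(g + 2)*(g + 4)*(g + 2)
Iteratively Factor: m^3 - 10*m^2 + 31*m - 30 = (m - 5)*(m^2 - 5*m + 6) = (m - 5)*(m - 3)*(m - 2)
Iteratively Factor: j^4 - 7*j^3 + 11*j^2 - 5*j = (j)*(j^3 - 7*j^2 + 11*j - 5) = j*(j - 5)*(j^2 - 2*j + 1) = j*(j - 5)*(j - 1)*(j - 1)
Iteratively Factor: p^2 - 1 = (p + 1)*(p - 1)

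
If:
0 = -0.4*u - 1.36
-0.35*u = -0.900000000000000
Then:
No Solution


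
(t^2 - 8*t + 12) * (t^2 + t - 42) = t^4 - 7*t^3 - 38*t^2 + 348*t - 504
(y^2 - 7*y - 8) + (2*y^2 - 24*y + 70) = 3*y^2 - 31*y + 62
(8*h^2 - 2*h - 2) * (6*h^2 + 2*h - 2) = 48*h^4 + 4*h^3 - 32*h^2 + 4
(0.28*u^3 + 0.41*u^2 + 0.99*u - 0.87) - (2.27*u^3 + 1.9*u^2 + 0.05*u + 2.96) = -1.99*u^3 - 1.49*u^2 + 0.94*u - 3.83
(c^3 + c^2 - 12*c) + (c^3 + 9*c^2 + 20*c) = 2*c^3 + 10*c^2 + 8*c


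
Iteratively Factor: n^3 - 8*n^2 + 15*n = (n)*(n^2 - 8*n + 15) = n*(n - 3)*(n - 5)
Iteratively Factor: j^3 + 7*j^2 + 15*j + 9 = (j + 1)*(j^2 + 6*j + 9) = (j + 1)*(j + 3)*(j + 3)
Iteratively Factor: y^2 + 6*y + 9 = (y + 3)*(y + 3)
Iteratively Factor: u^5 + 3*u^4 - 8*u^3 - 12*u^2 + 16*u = (u - 1)*(u^4 + 4*u^3 - 4*u^2 - 16*u) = (u - 2)*(u - 1)*(u^3 + 6*u^2 + 8*u) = u*(u - 2)*(u - 1)*(u^2 + 6*u + 8) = u*(u - 2)*(u - 1)*(u + 2)*(u + 4)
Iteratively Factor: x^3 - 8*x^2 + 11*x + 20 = (x - 5)*(x^2 - 3*x - 4) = (x - 5)*(x + 1)*(x - 4)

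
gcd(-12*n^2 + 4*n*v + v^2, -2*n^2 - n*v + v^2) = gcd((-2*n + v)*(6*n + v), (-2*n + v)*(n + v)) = -2*n + v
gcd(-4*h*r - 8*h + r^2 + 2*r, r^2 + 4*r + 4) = r + 2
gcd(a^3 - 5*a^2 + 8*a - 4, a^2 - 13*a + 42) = 1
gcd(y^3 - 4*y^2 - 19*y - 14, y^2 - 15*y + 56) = y - 7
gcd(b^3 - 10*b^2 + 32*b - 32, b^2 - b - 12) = b - 4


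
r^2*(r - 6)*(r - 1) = r^4 - 7*r^3 + 6*r^2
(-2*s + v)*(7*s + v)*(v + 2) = -14*s^2*v - 28*s^2 + 5*s*v^2 + 10*s*v + v^3 + 2*v^2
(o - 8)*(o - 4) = o^2 - 12*o + 32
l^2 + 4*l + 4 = (l + 2)^2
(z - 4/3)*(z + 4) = z^2 + 8*z/3 - 16/3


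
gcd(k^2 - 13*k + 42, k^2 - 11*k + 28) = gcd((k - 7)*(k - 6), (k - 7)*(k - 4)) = k - 7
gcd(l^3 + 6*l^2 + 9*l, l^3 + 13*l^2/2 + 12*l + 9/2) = l^2 + 6*l + 9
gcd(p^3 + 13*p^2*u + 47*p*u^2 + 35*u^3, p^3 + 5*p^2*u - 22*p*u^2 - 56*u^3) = p + 7*u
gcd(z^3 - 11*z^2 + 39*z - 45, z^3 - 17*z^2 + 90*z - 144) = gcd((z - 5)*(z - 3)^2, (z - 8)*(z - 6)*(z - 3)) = z - 3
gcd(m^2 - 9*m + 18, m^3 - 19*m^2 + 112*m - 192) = m - 3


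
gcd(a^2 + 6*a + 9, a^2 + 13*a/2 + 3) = 1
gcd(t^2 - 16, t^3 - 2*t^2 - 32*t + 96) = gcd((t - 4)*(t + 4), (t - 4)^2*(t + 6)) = t - 4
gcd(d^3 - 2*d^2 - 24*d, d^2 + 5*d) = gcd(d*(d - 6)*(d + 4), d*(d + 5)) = d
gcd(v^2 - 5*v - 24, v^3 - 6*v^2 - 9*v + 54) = v + 3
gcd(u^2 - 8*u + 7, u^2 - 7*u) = u - 7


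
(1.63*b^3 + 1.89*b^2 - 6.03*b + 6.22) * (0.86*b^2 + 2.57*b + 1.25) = 1.4018*b^5 + 5.8145*b^4 + 1.709*b^3 - 7.7854*b^2 + 8.4479*b + 7.775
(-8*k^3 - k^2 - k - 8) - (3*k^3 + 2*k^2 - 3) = -11*k^3 - 3*k^2 - k - 5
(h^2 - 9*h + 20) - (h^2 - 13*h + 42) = 4*h - 22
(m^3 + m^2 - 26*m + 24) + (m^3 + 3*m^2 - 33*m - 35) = 2*m^3 + 4*m^2 - 59*m - 11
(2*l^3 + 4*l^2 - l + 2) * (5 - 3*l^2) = -6*l^5 - 12*l^4 + 13*l^3 + 14*l^2 - 5*l + 10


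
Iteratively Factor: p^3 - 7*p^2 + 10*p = (p - 2)*(p^2 - 5*p) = (p - 5)*(p - 2)*(p)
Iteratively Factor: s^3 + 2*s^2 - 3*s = (s)*(s^2 + 2*s - 3) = s*(s + 3)*(s - 1)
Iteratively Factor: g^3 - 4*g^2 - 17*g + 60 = (g + 4)*(g^2 - 8*g + 15) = (g - 3)*(g + 4)*(g - 5)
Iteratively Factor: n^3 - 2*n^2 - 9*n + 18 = (n + 3)*(n^2 - 5*n + 6) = (n - 3)*(n + 3)*(n - 2)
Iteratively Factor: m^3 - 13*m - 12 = (m + 1)*(m^2 - m - 12) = (m - 4)*(m + 1)*(m + 3)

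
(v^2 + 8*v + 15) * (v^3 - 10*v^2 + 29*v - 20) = v^5 - 2*v^4 - 36*v^3 + 62*v^2 + 275*v - 300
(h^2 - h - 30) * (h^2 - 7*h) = h^4 - 8*h^3 - 23*h^2 + 210*h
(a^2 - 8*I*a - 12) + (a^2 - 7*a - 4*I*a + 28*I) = 2*a^2 - 7*a - 12*I*a - 12 + 28*I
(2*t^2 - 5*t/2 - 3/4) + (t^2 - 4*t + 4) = 3*t^2 - 13*t/2 + 13/4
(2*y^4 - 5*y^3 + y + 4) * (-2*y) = -4*y^5 + 10*y^4 - 2*y^2 - 8*y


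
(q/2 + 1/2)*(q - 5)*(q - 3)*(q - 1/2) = q^4/2 - 15*q^3/4 + 21*q^2/4 + 23*q/4 - 15/4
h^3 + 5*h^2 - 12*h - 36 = (h - 3)*(h + 2)*(h + 6)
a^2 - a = a*(a - 1)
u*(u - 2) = u^2 - 2*u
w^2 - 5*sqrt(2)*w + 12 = (w - 3*sqrt(2))*(w - 2*sqrt(2))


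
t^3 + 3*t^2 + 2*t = t*(t + 1)*(t + 2)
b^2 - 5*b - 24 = (b - 8)*(b + 3)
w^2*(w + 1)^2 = w^4 + 2*w^3 + w^2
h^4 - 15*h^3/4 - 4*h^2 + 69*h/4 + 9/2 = (h - 3)^2*(h + 1/4)*(h + 2)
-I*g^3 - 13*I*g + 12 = (g - 4*I)*(g + 3*I)*(-I*g + 1)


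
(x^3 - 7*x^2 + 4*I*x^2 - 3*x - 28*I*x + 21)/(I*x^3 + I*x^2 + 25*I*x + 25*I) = (-I*x^3 + x^2*(4 + 7*I) + x*(-28 + 3*I) - 21*I)/(x^3 + x^2 + 25*x + 25)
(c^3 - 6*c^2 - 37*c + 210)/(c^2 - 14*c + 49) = (c^2 + c - 30)/(c - 7)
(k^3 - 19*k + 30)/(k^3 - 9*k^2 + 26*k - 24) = (k + 5)/(k - 4)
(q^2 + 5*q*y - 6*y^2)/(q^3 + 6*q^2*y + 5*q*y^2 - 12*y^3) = (q + 6*y)/(q^2 + 7*q*y + 12*y^2)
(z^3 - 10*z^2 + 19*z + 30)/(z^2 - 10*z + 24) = (z^2 - 4*z - 5)/(z - 4)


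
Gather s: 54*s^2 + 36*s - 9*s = 54*s^2 + 27*s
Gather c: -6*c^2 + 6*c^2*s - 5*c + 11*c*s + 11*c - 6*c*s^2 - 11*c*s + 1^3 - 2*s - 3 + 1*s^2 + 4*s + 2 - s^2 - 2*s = c^2*(6*s - 6) + c*(6 - 6*s^2)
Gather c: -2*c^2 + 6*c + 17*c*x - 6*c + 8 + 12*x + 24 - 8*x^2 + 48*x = -2*c^2 + 17*c*x - 8*x^2 + 60*x + 32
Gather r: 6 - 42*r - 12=-42*r - 6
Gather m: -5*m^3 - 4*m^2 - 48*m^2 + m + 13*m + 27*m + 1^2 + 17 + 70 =-5*m^3 - 52*m^2 + 41*m + 88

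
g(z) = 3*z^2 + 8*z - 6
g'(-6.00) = -28.00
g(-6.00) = 54.00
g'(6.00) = 44.00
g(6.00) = 150.00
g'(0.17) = 9.02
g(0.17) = -4.55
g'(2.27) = 21.62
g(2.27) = 27.62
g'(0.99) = 13.94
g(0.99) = 4.86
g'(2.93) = 25.58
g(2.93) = 43.19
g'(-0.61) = 4.34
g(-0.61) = -9.76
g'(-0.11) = 7.34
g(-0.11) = -6.84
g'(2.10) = 20.60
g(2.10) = 24.03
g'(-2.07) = -4.42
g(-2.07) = -9.71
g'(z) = 6*z + 8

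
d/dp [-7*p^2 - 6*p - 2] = -14*p - 6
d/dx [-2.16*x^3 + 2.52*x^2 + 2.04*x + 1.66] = -6.48*x^2 + 5.04*x + 2.04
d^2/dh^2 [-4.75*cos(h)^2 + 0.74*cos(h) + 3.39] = -0.74*cos(h) + 9.5*cos(2*h)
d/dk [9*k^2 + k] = 18*k + 1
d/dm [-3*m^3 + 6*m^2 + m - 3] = -9*m^2 + 12*m + 1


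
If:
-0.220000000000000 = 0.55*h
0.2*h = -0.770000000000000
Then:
No Solution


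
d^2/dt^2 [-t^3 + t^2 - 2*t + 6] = 2 - 6*t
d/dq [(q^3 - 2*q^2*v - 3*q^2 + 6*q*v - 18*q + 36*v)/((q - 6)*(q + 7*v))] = (q^2 + 14*q*v - 14*v^2 + 27*v)/(q^2 + 14*q*v + 49*v^2)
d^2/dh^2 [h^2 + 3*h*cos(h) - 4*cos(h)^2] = -3*h*cos(h) - 16*sin(h)^2 - 6*sin(h) + 10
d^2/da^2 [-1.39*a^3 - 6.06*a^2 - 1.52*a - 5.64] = -8.34*a - 12.12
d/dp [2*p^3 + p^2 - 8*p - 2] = 6*p^2 + 2*p - 8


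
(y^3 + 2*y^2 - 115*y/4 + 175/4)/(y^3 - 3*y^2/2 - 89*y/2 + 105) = (y - 5/2)/(y - 6)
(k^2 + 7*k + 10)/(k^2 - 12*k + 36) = (k^2 + 7*k + 10)/(k^2 - 12*k + 36)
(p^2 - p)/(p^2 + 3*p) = (p - 1)/(p + 3)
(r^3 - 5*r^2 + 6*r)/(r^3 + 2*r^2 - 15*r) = (r - 2)/(r + 5)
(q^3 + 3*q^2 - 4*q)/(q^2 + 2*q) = (q^2 + 3*q - 4)/(q + 2)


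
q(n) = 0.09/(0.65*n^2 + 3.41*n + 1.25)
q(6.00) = 0.00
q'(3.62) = -0.00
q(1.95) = 0.01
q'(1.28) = -0.01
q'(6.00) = -0.00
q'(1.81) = -0.01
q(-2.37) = -0.03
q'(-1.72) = -0.01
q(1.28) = 0.01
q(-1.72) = -0.03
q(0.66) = 0.02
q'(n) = 0.09*(-1.3*n - 3.41)/(0.65*n^2 + 3.41*n + 1.25)^2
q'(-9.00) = 0.00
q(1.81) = 0.01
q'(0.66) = -0.03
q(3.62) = 0.00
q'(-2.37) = -0.00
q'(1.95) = -0.00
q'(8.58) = -0.00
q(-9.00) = 0.00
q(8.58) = 0.00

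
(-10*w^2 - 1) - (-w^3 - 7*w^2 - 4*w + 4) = w^3 - 3*w^2 + 4*w - 5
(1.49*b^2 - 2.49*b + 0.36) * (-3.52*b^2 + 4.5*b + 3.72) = -5.2448*b^4 + 15.4698*b^3 - 6.9294*b^2 - 7.6428*b + 1.3392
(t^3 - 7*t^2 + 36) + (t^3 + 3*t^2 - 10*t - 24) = 2*t^3 - 4*t^2 - 10*t + 12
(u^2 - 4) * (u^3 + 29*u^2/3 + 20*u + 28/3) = u^5 + 29*u^4/3 + 16*u^3 - 88*u^2/3 - 80*u - 112/3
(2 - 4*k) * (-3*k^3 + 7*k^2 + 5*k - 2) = 12*k^4 - 34*k^3 - 6*k^2 + 18*k - 4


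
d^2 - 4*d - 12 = (d - 6)*(d + 2)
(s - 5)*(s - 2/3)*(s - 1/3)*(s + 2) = s^4 - 4*s^3 - 61*s^2/9 + 28*s/3 - 20/9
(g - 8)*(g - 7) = g^2 - 15*g + 56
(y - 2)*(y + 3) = y^2 + y - 6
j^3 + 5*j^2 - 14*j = j*(j - 2)*(j + 7)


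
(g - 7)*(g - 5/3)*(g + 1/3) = g^3 - 25*g^2/3 + 79*g/9 + 35/9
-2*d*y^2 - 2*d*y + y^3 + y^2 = y*(-2*d + y)*(y + 1)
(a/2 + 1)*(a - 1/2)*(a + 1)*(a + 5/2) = a^4/2 + 5*a^3/2 + 27*a^2/8 + a/8 - 5/4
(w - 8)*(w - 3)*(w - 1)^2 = w^4 - 13*w^3 + 47*w^2 - 59*w + 24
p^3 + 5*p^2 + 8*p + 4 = (p + 1)*(p + 2)^2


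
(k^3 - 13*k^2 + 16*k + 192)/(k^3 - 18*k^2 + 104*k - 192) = (k^2 - 5*k - 24)/(k^2 - 10*k + 24)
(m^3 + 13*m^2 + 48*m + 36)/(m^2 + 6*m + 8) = (m^3 + 13*m^2 + 48*m + 36)/(m^2 + 6*m + 8)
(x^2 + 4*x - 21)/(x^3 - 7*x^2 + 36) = (x + 7)/(x^2 - 4*x - 12)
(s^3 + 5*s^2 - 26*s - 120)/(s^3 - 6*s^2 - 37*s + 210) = (s + 4)/(s - 7)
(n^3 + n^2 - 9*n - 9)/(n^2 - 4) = (n^3 + n^2 - 9*n - 9)/(n^2 - 4)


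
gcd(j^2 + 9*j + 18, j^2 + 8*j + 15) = j + 3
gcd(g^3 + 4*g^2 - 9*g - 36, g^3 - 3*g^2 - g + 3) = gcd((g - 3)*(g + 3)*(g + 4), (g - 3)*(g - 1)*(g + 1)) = g - 3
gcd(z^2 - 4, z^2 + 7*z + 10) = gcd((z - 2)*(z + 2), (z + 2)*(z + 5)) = z + 2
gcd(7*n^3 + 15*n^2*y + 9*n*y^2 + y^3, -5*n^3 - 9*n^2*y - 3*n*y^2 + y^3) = n^2 + 2*n*y + y^2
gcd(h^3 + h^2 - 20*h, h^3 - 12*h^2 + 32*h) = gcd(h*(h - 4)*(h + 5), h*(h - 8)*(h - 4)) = h^2 - 4*h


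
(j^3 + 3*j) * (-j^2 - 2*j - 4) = -j^5 - 2*j^4 - 7*j^3 - 6*j^2 - 12*j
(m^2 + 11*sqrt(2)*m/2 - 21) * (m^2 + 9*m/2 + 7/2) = m^4 + 9*m^3/2 + 11*sqrt(2)*m^3/2 - 35*m^2/2 + 99*sqrt(2)*m^2/4 - 189*m/2 + 77*sqrt(2)*m/4 - 147/2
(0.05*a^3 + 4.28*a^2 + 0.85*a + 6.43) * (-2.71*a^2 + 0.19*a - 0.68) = -0.1355*a^5 - 11.5893*a^4 - 1.5243*a^3 - 20.1742*a^2 + 0.6437*a - 4.3724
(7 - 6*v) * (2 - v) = 6*v^2 - 19*v + 14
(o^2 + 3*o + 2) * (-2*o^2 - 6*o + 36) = -2*o^4 - 12*o^3 + 14*o^2 + 96*o + 72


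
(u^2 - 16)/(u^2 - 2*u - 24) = (u - 4)/(u - 6)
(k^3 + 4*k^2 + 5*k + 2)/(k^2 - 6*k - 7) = (k^2 + 3*k + 2)/(k - 7)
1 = 1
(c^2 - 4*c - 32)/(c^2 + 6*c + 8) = (c - 8)/(c + 2)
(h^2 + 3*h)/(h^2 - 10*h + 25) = h*(h + 3)/(h^2 - 10*h + 25)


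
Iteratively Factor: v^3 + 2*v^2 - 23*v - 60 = (v + 4)*(v^2 - 2*v - 15) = (v - 5)*(v + 4)*(v + 3)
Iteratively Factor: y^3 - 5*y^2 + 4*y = (y)*(y^2 - 5*y + 4) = y*(y - 4)*(y - 1)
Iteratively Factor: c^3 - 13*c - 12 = (c - 4)*(c^2 + 4*c + 3) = (c - 4)*(c + 1)*(c + 3)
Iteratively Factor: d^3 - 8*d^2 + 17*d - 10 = (d - 2)*(d^2 - 6*d + 5) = (d - 2)*(d - 1)*(d - 5)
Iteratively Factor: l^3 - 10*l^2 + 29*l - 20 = (l - 5)*(l^2 - 5*l + 4) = (l - 5)*(l - 1)*(l - 4)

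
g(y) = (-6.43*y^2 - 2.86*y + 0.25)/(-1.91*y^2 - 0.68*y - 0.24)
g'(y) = (-12.86*y - 2.86)/(-1.91*y^2 - 0.68*y - 0.24) + (3.82*y + 0.68)*(-6.43*y^2 - 2.86*y + 0.25)/(-1.91*y^2 - 0.68*y - 0.24)^2 = (-1.0902*y^2 + 4.0414*y + 0.8564)/(3.6481*y^4 + 2.5976*y^3 + 1.3792*y^2 + 0.3264*y + 0.0576)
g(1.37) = 3.31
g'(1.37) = 0.19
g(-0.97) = 2.20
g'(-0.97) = -2.16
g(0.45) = 2.51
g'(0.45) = 2.82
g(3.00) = 3.40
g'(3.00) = 0.01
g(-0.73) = 1.43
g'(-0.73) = -4.61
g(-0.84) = 1.85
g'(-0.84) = -3.20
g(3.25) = 3.40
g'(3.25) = 0.00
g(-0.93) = 2.11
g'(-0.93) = -2.42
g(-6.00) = 3.30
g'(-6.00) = -0.01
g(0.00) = -1.04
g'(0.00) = 14.87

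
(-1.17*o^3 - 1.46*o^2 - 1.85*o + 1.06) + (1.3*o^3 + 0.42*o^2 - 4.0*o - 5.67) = 0.13*o^3 - 1.04*o^2 - 5.85*o - 4.61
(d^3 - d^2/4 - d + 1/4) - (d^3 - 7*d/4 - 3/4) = -d^2/4 + 3*d/4 + 1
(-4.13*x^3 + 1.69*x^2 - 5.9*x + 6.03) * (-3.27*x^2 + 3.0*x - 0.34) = 13.5051*x^5 - 17.9163*x^4 + 25.7672*x^3 - 37.9927*x^2 + 20.096*x - 2.0502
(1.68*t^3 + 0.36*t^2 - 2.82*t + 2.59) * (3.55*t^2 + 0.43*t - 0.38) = 5.964*t^5 + 2.0004*t^4 - 10.4946*t^3 + 7.8451*t^2 + 2.1853*t - 0.9842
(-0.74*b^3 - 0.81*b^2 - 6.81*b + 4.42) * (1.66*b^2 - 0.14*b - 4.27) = -1.2284*b^5 - 1.241*b^4 - 8.0314*b^3 + 11.7493*b^2 + 28.4599*b - 18.8734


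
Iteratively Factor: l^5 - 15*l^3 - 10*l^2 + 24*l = (l)*(l^4 - 15*l^2 - 10*l + 24) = l*(l + 3)*(l^3 - 3*l^2 - 6*l + 8) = l*(l - 1)*(l + 3)*(l^2 - 2*l - 8) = l*(l - 4)*(l - 1)*(l + 3)*(l + 2)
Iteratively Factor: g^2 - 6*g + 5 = (g - 5)*(g - 1)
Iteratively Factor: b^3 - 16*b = (b - 4)*(b^2 + 4*b) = (b - 4)*(b + 4)*(b)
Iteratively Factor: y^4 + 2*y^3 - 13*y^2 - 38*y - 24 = (y + 3)*(y^3 - y^2 - 10*y - 8) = (y + 2)*(y + 3)*(y^2 - 3*y - 4) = (y - 4)*(y + 2)*(y + 3)*(y + 1)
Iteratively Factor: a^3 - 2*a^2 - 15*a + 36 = (a - 3)*(a^2 + a - 12) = (a - 3)^2*(a + 4)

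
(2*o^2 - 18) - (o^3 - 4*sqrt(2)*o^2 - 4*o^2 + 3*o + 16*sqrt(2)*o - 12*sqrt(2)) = -o^3 + 4*sqrt(2)*o^2 + 6*o^2 - 16*sqrt(2)*o - 3*o - 18 + 12*sqrt(2)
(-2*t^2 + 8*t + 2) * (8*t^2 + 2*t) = -16*t^4 + 60*t^3 + 32*t^2 + 4*t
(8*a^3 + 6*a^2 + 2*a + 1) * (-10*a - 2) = -80*a^4 - 76*a^3 - 32*a^2 - 14*a - 2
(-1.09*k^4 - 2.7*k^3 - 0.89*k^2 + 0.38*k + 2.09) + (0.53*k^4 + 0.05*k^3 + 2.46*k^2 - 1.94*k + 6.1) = -0.56*k^4 - 2.65*k^3 + 1.57*k^2 - 1.56*k + 8.19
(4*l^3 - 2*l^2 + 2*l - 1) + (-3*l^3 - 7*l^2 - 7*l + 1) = l^3 - 9*l^2 - 5*l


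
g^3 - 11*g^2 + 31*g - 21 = (g - 7)*(g - 3)*(g - 1)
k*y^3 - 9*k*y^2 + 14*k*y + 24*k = (y - 6)*(y - 4)*(k*y + k)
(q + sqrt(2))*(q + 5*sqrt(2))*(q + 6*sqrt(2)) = q^3 + 12*sqrt(2)*q^2 + 82*q + 60*sqrt(2)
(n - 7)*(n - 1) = n^2 - 8*n + 7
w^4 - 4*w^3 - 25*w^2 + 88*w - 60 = (w - 6)*(w - 2)*(w - 1)*(w + 5)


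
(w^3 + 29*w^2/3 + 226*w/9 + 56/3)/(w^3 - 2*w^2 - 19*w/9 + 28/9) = (3*w^2 + 25*w + 42)/(3*w^2 - 10*w + 7)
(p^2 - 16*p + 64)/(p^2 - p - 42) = (-p^2 + 16*p - 64)/(-p^2 + p + 42)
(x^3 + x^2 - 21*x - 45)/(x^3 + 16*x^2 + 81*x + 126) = (x^2 - 2*x - 15)/(x^2 + 13*x + 42)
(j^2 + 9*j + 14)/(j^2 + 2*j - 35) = (j + 2)/(j - 5)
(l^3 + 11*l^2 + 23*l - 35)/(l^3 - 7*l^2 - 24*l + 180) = (l^2 + 6*l - 7)/(l^2 - 12*l + 36)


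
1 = 1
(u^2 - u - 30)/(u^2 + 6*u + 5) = (u - 6)/(u + 1)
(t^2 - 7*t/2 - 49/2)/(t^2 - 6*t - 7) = (t + 7/2)/(t + 1)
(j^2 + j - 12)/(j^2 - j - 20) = (j - 3)/(j - 5)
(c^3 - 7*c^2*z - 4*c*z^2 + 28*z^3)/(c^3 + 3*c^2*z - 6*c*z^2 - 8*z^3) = (c^2 - 5*c*z - 14*z^2)/(c^2 + 5*c*z + 4*z^2)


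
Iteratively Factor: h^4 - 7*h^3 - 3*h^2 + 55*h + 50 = (h + 2)*(h^3 - 9*h^2 + 15*h + 25) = (h + 1)*(h + 2)*(h^2 - 10*h + 25) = (h - 5)*(h + 1)*(h + 2)*(h - 5)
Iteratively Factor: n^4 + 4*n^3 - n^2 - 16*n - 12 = (n + 2)*(n^3 + 2*n^2 - 5*n - 6) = (n + 1)*(n + 2)*(n^2 + n - 6) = (n + 1)*(n + 2)*(n + 3)*(n - 2)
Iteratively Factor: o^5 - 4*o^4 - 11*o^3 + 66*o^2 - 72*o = (o - 3)*(o^4 - o^3 - 14*o^2 + 24*o) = o*(o - 3)*(o^3 - o^2 - 14*o + 24) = o*(o - 3)*(o + 4)*(o^2 - 5*o + 6) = o*(o - 3)^2*(o + 4)*(o - 2)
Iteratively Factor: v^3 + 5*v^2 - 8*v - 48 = (v + 4)*(v^2 + v - 12) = (v - 3)*(v + 4)*(v + 4)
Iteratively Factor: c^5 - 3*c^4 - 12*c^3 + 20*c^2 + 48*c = (c - 3)*(c^4 - 12*c^2 - 16*c) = (c - 3)*(c + 2)*(c^3 - 2*c^2 - 8*c) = (c - 4)*(c - 3)*(c + 2)*(c^2 + 2*c) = (c - 4)*(c - 3)*(c + 2)^2*(c)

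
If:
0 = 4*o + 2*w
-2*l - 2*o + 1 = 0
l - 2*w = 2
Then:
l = 0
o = 1/2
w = -1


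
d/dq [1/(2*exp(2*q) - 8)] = -exp(2*q)/(exp(2*q) - 4)^2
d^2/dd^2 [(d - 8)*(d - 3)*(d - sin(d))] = d^2*sin(d) - 11*d*sin(d) - 4*d*cos(d) + 6*d + 22*sqrt(2)*sin(d + pi/4) - 22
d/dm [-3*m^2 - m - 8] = -6*m - 1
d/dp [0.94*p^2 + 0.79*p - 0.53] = 1.88*p + 0.79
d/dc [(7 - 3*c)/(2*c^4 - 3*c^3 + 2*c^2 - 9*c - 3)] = (18*c^4 - 74*c^3 + 69*c^2 - 28*c + 72)/(4*c^8 - 12*c^7 + 17*c^6 - 48*c^5 + 46*c^4 - 18*c^3 + 69*c^2 + 54*c + 9)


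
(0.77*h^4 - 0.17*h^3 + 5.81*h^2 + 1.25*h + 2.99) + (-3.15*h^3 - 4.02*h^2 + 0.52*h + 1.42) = 0.77*h^4 - 3.32*h^3 + 1.79*h^2 + 1.77*h + 4.41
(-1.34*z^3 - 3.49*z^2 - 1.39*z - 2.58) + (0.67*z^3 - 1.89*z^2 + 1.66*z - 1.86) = -0.67*z^3 - 5.38*z^2 + 0.27*z - 4.44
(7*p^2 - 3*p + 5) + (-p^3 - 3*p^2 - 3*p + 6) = -p^3 + 4*p^2 - 6*p + 11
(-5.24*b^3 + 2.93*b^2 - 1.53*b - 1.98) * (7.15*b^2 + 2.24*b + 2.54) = -37.466*b^5 + 9.2119*b^4 - 17.6859*b^3 - 10.142*b^2 - 8.3214*b - 5.0292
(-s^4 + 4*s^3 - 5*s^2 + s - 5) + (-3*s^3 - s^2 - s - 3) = -s^4 + s^3 - 6*s^2 - 8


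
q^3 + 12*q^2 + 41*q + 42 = (q + 2)*(q + 3)*(q + 7)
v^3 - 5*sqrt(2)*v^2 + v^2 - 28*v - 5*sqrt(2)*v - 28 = (v + 1)*(v - 7*sqrt(2))*(v + 2*sqrt(2))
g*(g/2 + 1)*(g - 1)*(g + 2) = g^4/2 + 3*g^3/2 - 2*g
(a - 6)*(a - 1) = a^2 - 7*a + 6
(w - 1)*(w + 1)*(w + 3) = w^3 + 3*w^2 - w - 3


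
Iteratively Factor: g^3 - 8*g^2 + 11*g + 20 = (g + 1)*(g^2 - 9*g + 20) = (g - 5)*(g + 1)*(g - 4)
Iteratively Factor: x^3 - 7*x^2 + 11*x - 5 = (x - 1)*(x^2 - 6*x + 5) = (x - 5)*(x - 1)*(x - 1)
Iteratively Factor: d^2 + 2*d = (d)*(d + 2)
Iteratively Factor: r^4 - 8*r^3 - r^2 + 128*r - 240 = (r - 4)*(r^3 - 4*r^2 - 17*r + 60) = (r - 4)*(r + 4)*(r^2 - 8*r + 15) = (r - 4)*(r - 3)*(r + 4)*(r - 5)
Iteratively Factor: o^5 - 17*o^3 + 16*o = (o + 1)*(o^4 - o^3 - 16*o^2 + 16*o) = o*(o + 1)*(o^3 - o^2 - 16*o + 16) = o*(o + 1)*(o + 4)*(o^2 - 5*o + 4) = o*(o - 4)*(o + 1)*(o + 4)*(o - 1)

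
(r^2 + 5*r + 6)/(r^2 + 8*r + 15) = (r + 2)/(r + 5)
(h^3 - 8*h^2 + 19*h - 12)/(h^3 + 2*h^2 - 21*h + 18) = (h - 4)/(h + 6)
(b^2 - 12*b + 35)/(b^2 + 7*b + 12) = (b^2 - 12*b + 35)/(b^2 + 7*b + 12)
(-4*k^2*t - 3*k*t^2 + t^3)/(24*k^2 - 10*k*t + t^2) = t*(k + t)/(-6*k + t)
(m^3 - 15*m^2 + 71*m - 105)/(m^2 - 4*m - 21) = (m^2 - 8*m + 15)/(m + 3)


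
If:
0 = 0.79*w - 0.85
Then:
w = 1.08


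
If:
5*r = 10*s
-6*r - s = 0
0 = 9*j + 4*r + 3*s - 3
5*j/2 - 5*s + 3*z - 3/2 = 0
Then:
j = 1/3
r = 0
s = 0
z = 2/9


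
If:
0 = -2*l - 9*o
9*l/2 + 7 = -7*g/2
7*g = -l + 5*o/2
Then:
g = 28/67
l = -126/67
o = 28/67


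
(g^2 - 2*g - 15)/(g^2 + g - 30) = (g + 3)/(g + 6)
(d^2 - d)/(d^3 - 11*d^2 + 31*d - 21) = d/(d^2 - 10*d + 21)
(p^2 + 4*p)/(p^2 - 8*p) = (p + 4)/(p - 8)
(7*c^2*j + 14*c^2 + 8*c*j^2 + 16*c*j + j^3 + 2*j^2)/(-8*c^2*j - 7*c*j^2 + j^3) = (-7*c*j - 14*c - j^2 - 2*j)/(j*(8*c - j))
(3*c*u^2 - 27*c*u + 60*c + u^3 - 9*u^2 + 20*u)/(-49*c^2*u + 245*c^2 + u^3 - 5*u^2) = (3*c*u - 12*c + u^2 - 4*u)/(-49*c^2 + u^2)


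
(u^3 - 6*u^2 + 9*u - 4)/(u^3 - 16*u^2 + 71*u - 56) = (u^2 - 5*u + 4)/(u^2 - 15*u + 56)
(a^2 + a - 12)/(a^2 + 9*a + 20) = (a - 3)/(a + 5)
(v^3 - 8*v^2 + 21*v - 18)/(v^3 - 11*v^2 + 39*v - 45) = (v - 2)/(v - 5)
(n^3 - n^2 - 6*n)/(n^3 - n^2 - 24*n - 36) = n*(n - 3)/(n^2 - 3*n - 18)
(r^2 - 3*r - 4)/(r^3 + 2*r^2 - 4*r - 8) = (r^2 - 3*r - 4)/(r^3 + 2*r^2 - 4*r - 8)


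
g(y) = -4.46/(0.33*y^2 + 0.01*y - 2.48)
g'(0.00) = 0.01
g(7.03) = -0.32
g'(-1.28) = -0.98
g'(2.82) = 280.49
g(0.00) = 1.80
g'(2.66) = 561.23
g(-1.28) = 2.28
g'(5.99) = 0.20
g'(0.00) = 0.01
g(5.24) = -0.67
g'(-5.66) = -0.26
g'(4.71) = 0.58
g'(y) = -4.46*(-0.66*y - 0.01)/(0.33*y^2 + 0.01*y - 2.48)^2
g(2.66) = 37.65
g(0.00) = 1.80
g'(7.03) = 0.11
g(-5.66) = -0.56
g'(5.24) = 0.35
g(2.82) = -25.86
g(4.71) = -0.91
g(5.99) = -0.47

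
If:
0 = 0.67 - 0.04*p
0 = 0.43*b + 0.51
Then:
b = -1.19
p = 16.75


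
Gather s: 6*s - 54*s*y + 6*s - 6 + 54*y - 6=s*(12 - 54*y) + 54*y - 12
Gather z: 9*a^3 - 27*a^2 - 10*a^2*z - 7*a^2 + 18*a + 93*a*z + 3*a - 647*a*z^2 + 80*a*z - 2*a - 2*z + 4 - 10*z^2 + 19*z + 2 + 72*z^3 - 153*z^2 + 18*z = 9*a^3 - 34*a^2 + 19*a + 72*z^3 + z^2*(-647*a - 163) + z*(-10*a^2 + 173*a + 35) + 6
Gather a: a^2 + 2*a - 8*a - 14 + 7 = a^2 - 6*a - 7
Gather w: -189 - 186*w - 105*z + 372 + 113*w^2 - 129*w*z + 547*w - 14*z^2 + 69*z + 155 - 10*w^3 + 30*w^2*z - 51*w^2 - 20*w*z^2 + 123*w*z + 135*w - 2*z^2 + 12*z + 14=-10*w^3 + w^2*(30*z + 62) + w*(-20*z^2 - 6*z + 496) - 16*z^2 - 24*z + 352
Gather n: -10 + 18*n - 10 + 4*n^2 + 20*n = 4*n^2 + 38*n - 20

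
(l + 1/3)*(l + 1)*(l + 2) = l^3 + 10*l^2/3 + 3*l + 2/3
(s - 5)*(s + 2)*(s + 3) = s^3 - 19*s - 30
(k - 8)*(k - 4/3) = k^2 - 28*k/3 + 32/3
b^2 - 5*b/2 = b*(b - 5/2)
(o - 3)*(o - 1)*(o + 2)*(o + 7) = o^4 + 5*o^3 - 19*o^2 - 29*o + 42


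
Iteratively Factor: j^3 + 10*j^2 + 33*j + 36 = (j + 3)*(j^2 + 7*j + 12) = (j + 3)^2*(j + 4)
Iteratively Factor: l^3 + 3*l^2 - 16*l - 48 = (l + 3)*(l^2 - 16) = (l - 4)*(l + 3)*(l + 4)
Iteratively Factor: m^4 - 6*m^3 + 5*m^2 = (m)*(m^3 - 6*m^2 + 5*m) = m^2*(m^2 - 6*m + 5) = m^2*(m - 1)*(m - 5)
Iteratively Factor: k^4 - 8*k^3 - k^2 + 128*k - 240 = (k - 3)*(k^3 - 5*k^2 - 16*k + 80) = (k - 5)*(k - 3)*(k^2 - 16) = (k - 5)*(k - 4)*(k - 3)*(k + 4)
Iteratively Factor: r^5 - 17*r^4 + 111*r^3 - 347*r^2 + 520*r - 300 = (r - 2)*(r^4 - 15*r^3 + 81*r^2 - 185*r + 150) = (r - 5)*(r - 2)*(r^3 - 10*r^2 + 31*r - 30) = (r - 5)^2*(r - 2)*(r^2 - 5*r + 6) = (r - 5)^2*(r - 2)^2*(r - 3)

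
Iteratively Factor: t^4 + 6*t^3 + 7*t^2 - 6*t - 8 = (t + 4)*(t^3 + 2*t^2 - t - 2) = (t - 1)*(t + 4)*(t^2 + 3*t + 2) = (t - 1)*(t + 2)*(t + 4)*(t + 1)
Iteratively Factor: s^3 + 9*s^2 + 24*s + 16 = (s + 4)*(s^2 + 5*s + 4) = (s + 1)*(s + 4)*(s + 4)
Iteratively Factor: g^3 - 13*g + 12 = (g - 1)*(g^2 + g - 12) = (g - 3)*(g - 1)*(g + 4)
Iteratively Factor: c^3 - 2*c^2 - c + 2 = (c + 1)*(c^2 - 3*c + 2) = (c - 1)*(c + 1)*(c - 2)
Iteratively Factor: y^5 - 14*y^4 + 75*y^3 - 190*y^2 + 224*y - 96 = (y - 4)*(y^4 - 10*y^3 + 35*y^2 - 50*y + 24) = (y - 4)*(y - 2)*(y^3 - 8*y^2 + 19*y - 12) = (y - 4)*(y - 2)*(y - 1)*(y^2 - 7*y + 12) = (y - 4)*(y - 3)*(y - 2)*(y - 1)*(y - 4)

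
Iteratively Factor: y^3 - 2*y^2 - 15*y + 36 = (y + 4)*(y^2 - 6*y + 9) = (y - 3)*(y + 4)*(y - 3)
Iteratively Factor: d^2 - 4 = (d - 2)*(d + 2)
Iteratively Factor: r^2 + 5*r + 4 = (r + 1)*(r + 4)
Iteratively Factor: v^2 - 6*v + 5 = (v - 5)*(v - 1)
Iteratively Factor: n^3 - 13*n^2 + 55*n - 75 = (n - 5)*(n^2 - 8*n + 15) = (n - 5)*(n - 3)*(n - 5)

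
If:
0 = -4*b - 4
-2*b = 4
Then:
No Solution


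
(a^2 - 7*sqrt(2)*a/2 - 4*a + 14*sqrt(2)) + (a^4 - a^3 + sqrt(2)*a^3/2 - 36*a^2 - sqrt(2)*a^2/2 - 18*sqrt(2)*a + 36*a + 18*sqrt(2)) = a^4 - a^3 + sqrt(2)*a^3/2 - 35*a^2 - sqrt(2)*a^2/2 - 43*sqrt(2)*a/2 + 32*a + 32*sqrt(2)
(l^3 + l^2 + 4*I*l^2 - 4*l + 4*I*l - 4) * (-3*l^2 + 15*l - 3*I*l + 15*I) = -3*l^5 + 12*l^4 - 15*I*l^4 + 39*l^3 + 60*I*l^3 - 96*l^2 + 87*I*l^2 - 120*l - 48*I*l - 60*I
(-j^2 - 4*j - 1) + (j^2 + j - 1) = -3*j - 2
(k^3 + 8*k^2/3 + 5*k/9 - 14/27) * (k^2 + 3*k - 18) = k^5 + 17*k^4/3 - 85*k^3/9 - 1265*k^2/27 - 104*k/9 + 28/3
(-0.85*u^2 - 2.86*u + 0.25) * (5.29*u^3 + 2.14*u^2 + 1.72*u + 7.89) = -4.4965*u^5 - 16.9484*u^4 - 6.2599*u^3 - 11.0907*u^2 - 22.1354*u + 1.9725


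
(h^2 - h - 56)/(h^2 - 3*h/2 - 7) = 2*(-h^2 + h + 56)/(-2*h^2 + 3*h + 14)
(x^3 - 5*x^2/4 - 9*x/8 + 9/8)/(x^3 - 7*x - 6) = (x^2 - 9*x/4 + 9/8)/(x^2 - x - 6)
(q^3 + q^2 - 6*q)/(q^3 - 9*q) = (q - 2)/(q - 3)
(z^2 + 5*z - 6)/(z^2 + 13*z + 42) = (z - 1)/(z + 7)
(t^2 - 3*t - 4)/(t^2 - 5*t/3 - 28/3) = 3*(t + 1)/(3*t + 7)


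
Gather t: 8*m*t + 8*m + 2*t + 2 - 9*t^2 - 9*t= 8*m - 9*t^2 + t*(8*m - 7) + 2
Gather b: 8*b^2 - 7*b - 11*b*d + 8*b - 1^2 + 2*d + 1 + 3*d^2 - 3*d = 8*b^2 + b*(1 - 11*d) + 3*d^2 - d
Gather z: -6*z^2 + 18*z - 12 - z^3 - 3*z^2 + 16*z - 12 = -z^3 - 9*z^2 + 34*z - 24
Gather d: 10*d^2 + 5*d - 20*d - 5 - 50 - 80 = 10*d^2 - 15*d - 135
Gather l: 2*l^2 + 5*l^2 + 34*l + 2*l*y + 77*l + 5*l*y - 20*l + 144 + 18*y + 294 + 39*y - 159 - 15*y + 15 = 7*l^2 + l*(7*y + 91) + 42*y + 294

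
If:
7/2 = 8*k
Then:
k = 7/16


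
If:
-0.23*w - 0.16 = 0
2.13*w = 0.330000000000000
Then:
No Solution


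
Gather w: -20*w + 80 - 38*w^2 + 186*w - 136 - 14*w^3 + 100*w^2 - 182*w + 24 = -14*w^3 + 62*w^2 - 16*w - 32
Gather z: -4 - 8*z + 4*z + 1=-4*z - 3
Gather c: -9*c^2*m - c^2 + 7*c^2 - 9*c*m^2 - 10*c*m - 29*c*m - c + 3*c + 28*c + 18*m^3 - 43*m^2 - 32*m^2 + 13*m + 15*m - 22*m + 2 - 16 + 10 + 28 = c^2*(6 - 9*m) + c*(-9*m^2 - 39*m + 30) + 18*m^3 - 75*m^2 + 6*m + 24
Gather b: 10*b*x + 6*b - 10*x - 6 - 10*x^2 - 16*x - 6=b*(10*x + 6) - 10*x^2 - 26*x - 12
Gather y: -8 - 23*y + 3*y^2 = 3*y^2 - 23*y - 8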